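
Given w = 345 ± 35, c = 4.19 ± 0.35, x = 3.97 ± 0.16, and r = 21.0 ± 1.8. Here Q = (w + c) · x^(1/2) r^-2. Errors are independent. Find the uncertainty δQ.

0.315

Let u = w + c = 349. δu = √(δw² + δc²) = √(1220 + 0.122) = 35.0, so δu/u = 0.100.
Q is then a monomial in u, x, r:
δQ/Q = √((δu/u)² + (½·δx/x)² + (-2·δr/r)²) = √(0.0100 + 0.000406 + 0.0294) = 0.200
Q = 1.58, so δQ = 0.200 × 1.58 = 0.315.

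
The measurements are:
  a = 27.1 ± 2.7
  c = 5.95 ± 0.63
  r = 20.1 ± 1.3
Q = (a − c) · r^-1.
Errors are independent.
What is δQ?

Let u = a − c = 21.2. δu = √(δa² + δc²) = √(7.29 + 0.397) = 2.77, so δu/u = 0.131.
Q is then a monomial in u, r:
δQ/Q = √((δu/u)² + (-1·δr/r)²) = √(0.0172 + 0.00418) = 0.146
Q = 1.05, so δQ = 0.146 × 1.05 = 0.154.

0.154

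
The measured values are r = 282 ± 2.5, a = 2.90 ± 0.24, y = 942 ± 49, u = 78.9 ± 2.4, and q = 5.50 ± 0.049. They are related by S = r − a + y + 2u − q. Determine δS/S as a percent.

For a sum/difference, combine absolute errors in quadrature:
  (δr)² = 6.25;  (δa)² = 0.0576;  (δy)² = 2400;  (2·δu)² = 23.0;  (δq)² = 0.00240
δS = √(2430) = 49.3
S = 1370, so δS/S = 49.3/1370 = 0.0359.

3.59%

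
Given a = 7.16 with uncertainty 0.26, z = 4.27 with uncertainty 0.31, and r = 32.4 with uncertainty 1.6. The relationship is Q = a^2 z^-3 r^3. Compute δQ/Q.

0.273

For a monomial Q ∝ a^2, z^-3, r^3, fractional errors add in quadrature:
  (2·δa/a)² = (2×0.0363)² = 0.00527;  (-3·δz/z)² = (-3×0.0726)² = 0.0474;  (3·δr/r)² = (3×0.0494)² = 0.0219
δQ/Q = √(0.0747) = 0.273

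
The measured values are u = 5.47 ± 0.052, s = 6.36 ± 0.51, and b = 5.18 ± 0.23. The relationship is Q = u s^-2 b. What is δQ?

0.117

Q is a product of powers, so relative uncertainties combine in quadrature:
  (1·δu/u)² = (1×0.00951)² = 9.04e-05;  (-2·δs/s)² = (-2×0.0802)² = 0.0257;  (1·δb/b)² = (1×0.0444)² = 0.00197
δQ/Q = √(0.0278) = 0.167
Q = 0.700, so δQ = 0.167 × 0.700 = 0.117.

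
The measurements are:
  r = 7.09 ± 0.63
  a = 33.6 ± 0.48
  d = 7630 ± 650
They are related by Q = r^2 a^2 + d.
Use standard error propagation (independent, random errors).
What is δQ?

Let p = r^2·a^2 = 56800. δp/p = √((2·δr/r)² + (2·δa/a)²) = √(0.0316 + 0.000816) = 0.180, so δp = 10200.
Q = p + d: δQ = √(δp² + δd²) = √(1.04e+08 + 4.22e+05) = 10200

10200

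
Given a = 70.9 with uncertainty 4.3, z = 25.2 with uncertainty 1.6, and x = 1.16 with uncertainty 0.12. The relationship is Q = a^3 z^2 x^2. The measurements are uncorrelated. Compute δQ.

Relative error in a monomial: (δQ/Q)² = Σ (nᵢ · δxᵢ/xᵢ)².
  (3·δa/a)² = (3×0.0606)² = 0.0331;  (2·δz/z)² = (2×0.0635)² = 0.0161;  (2·δx/x)² = (2×0.103)² = 0.0428
δQ/Q = √(0.0920) = 0.303
Q = 3.05e+08, so δQ = 0.303 × 3.05e+08 = 9.24e+07.

9.24e+07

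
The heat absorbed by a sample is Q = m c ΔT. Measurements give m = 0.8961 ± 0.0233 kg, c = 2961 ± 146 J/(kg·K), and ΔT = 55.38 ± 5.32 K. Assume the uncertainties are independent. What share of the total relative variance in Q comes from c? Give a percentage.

19.7%

(δQ/Q)² = (1·δm/m)² + (1·δc/c)² + (1·δΔT/ΔT)²
  m term: (1×0.0260)² = 0.000676
  c term: (1×0.0493)² = 0.00243
  ΔT term: (1×0.0961)² = 0.00923
Total = 0.0123. Share from c = 0.00243/0.0123 = 0.197.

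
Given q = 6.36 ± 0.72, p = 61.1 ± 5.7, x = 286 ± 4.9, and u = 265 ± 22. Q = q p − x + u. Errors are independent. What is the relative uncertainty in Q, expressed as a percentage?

16.7%

Let w = q·p = 389. δw/w = √((1·δq/q)² + (1·δp/p)²) = √(0.0128 + 0.00870) = 0.147, so δw = 57.0.
Q = w − x + u: δQ = √(δw² + δx² + δu²) = √(3250 + 24.0 + 484) = 61.3
Q = 368, so δQ/Q = 61.3/368 = 0.167.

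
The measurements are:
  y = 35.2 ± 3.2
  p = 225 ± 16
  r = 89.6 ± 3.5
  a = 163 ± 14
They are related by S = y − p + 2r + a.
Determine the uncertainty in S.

22.6

Absolute uncertainties add in quadrature for a linear combination:
  (δy)² = 10.2;  (δp)² = 256;  (2·δr)² = 49.0;  (δa)² = 196
δS = √(511) = 22.6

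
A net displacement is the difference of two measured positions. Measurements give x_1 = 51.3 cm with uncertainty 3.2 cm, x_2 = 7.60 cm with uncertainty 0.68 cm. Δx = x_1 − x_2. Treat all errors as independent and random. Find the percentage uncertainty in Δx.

Δx is a linear combination, so absolute uncertainties add in quadrature:
  (δx_1)² = 10.2;  (δx_2)² = 0.462
δΔx = √(10.7) = 3.27 cm
Δx = 43.7 cm, so δΔx/Δx = 3.27/43.7 = 0.0749.

7.49%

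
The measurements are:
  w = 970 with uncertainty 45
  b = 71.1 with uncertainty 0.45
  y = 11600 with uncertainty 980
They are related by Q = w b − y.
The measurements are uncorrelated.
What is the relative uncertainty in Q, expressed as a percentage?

Let p = w·b = 69000. δp/p = √((1·δw/w)² + (1·δb/b)²) = √(0.00215 + 4.01e-05) = 0.0468, so δp = 3230.
Q = p − y: δQ = √(δp² + δy²) = √(1.04e+07 + 9.6e+05) = 3370
Q = 57400, so δQ/Q = 3370/57400 = 0.0588.

5.88%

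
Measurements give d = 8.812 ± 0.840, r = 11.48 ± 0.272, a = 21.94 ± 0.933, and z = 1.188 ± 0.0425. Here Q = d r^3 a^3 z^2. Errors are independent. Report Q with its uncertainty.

Relative error in a monomial: (δQ/Q)² = Σ (nᵢ · δxᵢ/xᵢ)².
  (1·δd/d)² = (1×0.0953)² = 0.00909;  (3·δr/r)² = (3×0.0237)² = 0.00505;  (3·δa/a)² = (3×0.0425)² = 0.0163;  (2·δz/z)² = (2×0.0358)² = 0.00512
δQ/Q = √(0.0355) = 0.189
Q = 1.987e+08, so δQ = 0.189 × 1.987e+08 = 3.75e+07.

(1.987 ± 0.375) × 10^8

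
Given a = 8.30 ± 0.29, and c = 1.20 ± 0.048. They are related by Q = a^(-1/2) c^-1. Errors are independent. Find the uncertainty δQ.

0.0126

Each factor contributes (exponent × relative error)² to (δQ/Q)²:
  (−½·δa/a)² = (-0.5×0.0349)² = 0.000305;  (-1·δc/c)² = (-1×0.0400)² = 0.00160
δQ/Q = √(0.00191) = 0.0436
Q = 0.289, so δQ = 0.0436 × 0.289 = 0.0126.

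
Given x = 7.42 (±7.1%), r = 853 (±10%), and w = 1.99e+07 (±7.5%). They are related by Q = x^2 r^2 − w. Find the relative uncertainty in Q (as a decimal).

0.493

Let p = x^2·r^2 = 4.01e+07. δp/p = √((2·δx/x)² + (2·δr/r)²) = √(0.0202 + 0.0400) = 0.245, so δp = 9.83e+06.
Q = p − w: δQ = √(δp² + δw²) = √(9.65e+13 + 2.23e+12) = 9.94e+06
Q = 2.02e+07, so δQ/Q = 9.94e+06/2.02e+07 = 0.493.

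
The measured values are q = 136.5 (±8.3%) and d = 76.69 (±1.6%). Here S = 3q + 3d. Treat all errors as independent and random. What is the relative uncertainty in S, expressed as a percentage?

Absolute uncertainties add in quadrature for a linear combination:
  (3·δq)² = 1160;  (3·δd)² = 13.6
δS = √(1170) = 34.2
S = 639.6, so δS/S = 34.2/639.6 = 0.0535.

5.35%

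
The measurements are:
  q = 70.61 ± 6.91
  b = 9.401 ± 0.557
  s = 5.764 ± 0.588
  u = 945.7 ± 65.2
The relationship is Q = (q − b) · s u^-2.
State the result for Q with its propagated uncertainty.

(3.945 ± 0.811) × 10^-4

Let w = q − b = 61.21. δw = √(δq² + δb²) = √(47.7 + 0.310) = 6.93, so δw/w = 0.113.
Q is then a monomial in w, s, u:
δQ/Q = √((δw/w)² + (1·δs/s)² + (-2·δu/u)²) = √(0.0128 + 0.0104 + 0.0190) = 0.206
Q = 0.0003945, so δQ = 0.206 × 0.0003945 = 8.11e-05.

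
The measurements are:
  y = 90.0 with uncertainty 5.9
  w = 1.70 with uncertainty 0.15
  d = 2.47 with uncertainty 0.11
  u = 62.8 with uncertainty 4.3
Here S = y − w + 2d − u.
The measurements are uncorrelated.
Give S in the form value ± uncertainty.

30.4 ± 7.31

Sums and differences: (δS)² = Σ (cᵢ δxᵢ)².
  (δy)² = 34.8;  (δw)² = 0.0225;  (2·δd)² = 0.0484;  (δu)² = 18.5
δS = √(53.4) = 7.31
S = 30.4.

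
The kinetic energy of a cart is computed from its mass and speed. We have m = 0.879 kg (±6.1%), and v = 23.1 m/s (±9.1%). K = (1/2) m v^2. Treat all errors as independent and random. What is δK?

K is a product of powers, so relative uncertainties combine in quadrature:
  (1·δm/m)² = (1×0.0610)² = 0.00372;  (2·δv/v)² = (2×0.0910)² = 0.0331
δK/K = √(0.0368) = 0.192
K = 235 J, so δK = 0.192 × 235 = 45.0 J.

45.0 J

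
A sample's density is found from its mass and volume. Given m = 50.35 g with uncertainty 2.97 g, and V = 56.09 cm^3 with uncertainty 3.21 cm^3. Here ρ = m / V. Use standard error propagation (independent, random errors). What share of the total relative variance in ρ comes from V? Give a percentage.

(δρ/ρ)² = (1·δm/m)² + (-1·δV/V)²
  m term: (1×0.0590)² = 0.00348
  V term: (-1×0.0572)² = 0.00328
Total = 0.00675. Share from V = 0.00328/0.00675 = 0.485.

48.5%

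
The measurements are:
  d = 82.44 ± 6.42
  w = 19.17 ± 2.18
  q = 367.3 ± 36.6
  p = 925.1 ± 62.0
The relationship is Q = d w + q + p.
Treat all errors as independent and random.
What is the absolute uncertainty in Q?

Let h = d·w = 1580. δh/h = √((1·δd/d)² + (1·δw/w)²) = √(0.00606 + 0.0129) = 0.138, so δh = 218.
Q = h + q + p: δQ = √(δh² + δq² + δp²) = √(47400 + 1340 + 3840) = 229

229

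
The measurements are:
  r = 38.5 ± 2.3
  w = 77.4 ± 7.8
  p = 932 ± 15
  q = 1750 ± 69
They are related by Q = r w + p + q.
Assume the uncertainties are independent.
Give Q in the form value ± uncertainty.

Let h = r·w = 2980. δh/h = √((1·δr/r)² + (1·δw/w)²) = √(0.00357 + 0.0102) = 0.117, so δh = 349.
Q = h + p + q: δQ = √(δh² + δp² + δq²) = √(1.22e+05 + 225 + 4760) = 356
Q = 5660.

5660 ± 356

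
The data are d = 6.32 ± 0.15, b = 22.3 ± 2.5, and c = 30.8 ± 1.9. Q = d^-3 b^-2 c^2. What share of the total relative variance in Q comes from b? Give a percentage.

71.2%

(δQ/Q)² = (-3·δd/d)² + (-2·δb/b)² + (2·δc/c)²
  d term: (-3×0.0237)² = 0.00507
  b term: (-2×0.112)² = 0.0503
  c term: (2×0.0617)² = 0.0152
Total = 0.0706. Share from b = 0.0503/0.0706 = 0.712.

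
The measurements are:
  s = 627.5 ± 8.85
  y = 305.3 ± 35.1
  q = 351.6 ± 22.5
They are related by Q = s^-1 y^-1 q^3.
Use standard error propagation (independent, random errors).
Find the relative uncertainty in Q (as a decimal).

0.224

For a monomial Q ∝ s^-1, y^-1, q^3, fractional errors add in quadrature:
  (-1·δs/s)² = (-1×0.0141)² = 0.000199;  (-1·δy/y)² = (-1×0.115)² = 0.0132;  (3·δq/q)² = (3×0.0640)² = 0.0369
δQ/Q = √(0.0503) = 0.224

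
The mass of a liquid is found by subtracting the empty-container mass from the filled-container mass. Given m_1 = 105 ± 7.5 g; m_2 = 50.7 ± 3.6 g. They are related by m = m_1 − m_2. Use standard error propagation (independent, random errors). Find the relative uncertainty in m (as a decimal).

Absolute uncertainties add in quadrature for a linear combination:
  (δm_1)² = 56.2;  (δm_2)² = 13.0
δm = √(69.2) = 8.32 g
m = 54.3 g, so δm/m = 8.32/54.3 = 0.153.

0.153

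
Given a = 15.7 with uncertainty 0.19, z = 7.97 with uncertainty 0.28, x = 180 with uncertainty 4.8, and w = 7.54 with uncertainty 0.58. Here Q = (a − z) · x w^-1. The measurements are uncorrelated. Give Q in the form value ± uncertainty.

185 ± 17.1

Let u = a − z = 7.73. δu = √(δa² + δz²) = √(0.0361 + 0.0784) = 0.338, so δu/u = 0.0438.
Q is then a monomial in u, x, w:
δQ/Q = √((δu/u)² + (1·δx/x)² + (-1·δw/w)²) = √(0.00192 + 0.000711 + 0.00592) = 0.0924
Q = 185, so δQ = 0.0924 × 185 = 17.1.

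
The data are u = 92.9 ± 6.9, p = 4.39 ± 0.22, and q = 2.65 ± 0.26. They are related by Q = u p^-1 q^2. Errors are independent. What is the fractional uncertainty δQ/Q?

Q is a product of powers, so relative uncertainties combine in quadrature:
  (1·δu/u)² = (1×0.0743)² = 0.00552;  (-1·δp/p)² = (-1×0.0501)² = 0.00251;  (2·δq/q)² = (2×0.0981)² = 0.0385
δQ/Q = √(0.0465) = 0.216

0.216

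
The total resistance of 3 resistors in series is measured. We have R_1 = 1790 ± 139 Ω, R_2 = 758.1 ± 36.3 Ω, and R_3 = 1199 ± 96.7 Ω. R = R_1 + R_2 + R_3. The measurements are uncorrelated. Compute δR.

R is a linear combination, so absolute uncertainties add in quadrature:
  (δR_1)² = 19300;  (δR_2)² = 1320;  (δR_3)² = 9350
δR = √(30000) = 173 Ω

173 Ω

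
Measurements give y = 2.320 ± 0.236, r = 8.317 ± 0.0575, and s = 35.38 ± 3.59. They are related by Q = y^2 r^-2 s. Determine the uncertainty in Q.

0.627

For a monomial Q ∝ y^2, r^-2, s, fractional errors add in quadrature:
  (2·δy/y)² = (2×0.102)² = 0.0414;  (-2·δr/r)² = (-2×0.00691)² = 0.000191;  (1·δs/s)² = (1×0.101)² = 0.0103
δQ/Q = √(0.0519) = 0.228
Q = 2.753, so δQ = 0.228 × 2.753 = 0.627.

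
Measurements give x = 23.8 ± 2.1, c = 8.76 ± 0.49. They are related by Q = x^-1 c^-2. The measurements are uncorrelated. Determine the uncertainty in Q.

Products/powers → add relative errors in quadrature, weighted by exponent:
  (-1·δx/x)² = (-1×0.0882)² = 0.00779;  (-2·δc/c)² = (-2×0.0559)² = 0.0125
δQ/Q = √(0.0203) = 0.142
Q = 0.000548, so δQ = 0.142 × 0.000548 = 7.8e-05.

7.8e-05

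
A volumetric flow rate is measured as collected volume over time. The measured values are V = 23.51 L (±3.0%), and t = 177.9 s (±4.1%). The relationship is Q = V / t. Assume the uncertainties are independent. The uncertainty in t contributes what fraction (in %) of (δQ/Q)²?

(δQ/Q)² = (1·δV/V)² + (-1·δt/t)²
  V term: (1×0.0300)² = 0.000900
  t term: (-1×0.0410)² = 0.00168
Total = 0.00258. Share from t = 0.00168/0.00258 = 0.651.

65.1%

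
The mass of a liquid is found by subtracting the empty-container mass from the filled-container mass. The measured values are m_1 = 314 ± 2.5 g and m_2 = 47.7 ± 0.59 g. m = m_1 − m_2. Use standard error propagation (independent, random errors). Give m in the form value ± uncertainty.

For a sum/difference, combine absolute errors in quadrature:
  (δm_1)² = 6.25;  (δm_2)² = 0.348
δm = √(6.60) = 2.57 g
m = 266 g.

266 ± 2.57 g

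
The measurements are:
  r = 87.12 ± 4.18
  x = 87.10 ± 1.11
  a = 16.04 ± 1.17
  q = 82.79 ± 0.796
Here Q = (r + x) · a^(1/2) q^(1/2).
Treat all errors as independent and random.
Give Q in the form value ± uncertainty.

6349 ± 282

Let u = r + x = 174.2. δu = √(δr² + δx²) = √(17.5 + 1.23) = 4.32, so δu/u = 0.0248.
Q is then a monomial in u, a, q:
δQ/Q = √((δu/u)² + (½·δa/a)² + (½·δq/q)²) = √(0.000616 + 0.00133 + 2.31e-05) = 0.0444
Q = 6349, so δQ = 0.0444 × 6349 = 282.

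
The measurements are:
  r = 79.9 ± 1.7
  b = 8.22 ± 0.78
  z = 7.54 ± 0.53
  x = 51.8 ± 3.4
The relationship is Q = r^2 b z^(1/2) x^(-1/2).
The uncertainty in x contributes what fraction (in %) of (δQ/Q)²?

(δQ/Q)² = (2·δr/r)² + (1·δb/b)² + (½·δz/z)² + (−½·δx/x)²
  r term: (2×0.0213)² = 0.00181
  b term: (1×0.0949)² = 0.00900
  z term: (0.5×0.0703)² = 0.00124
  x term: (-0.5×0.0656)² = 0.00108
Total = 0.0131. Share from x = 0.00108/0.0131 = 0.0820.

8.20%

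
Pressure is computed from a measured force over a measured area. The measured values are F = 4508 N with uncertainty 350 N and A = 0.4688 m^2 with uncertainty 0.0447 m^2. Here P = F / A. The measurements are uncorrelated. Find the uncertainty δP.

1180 Pa

Each factor contributes (exponent × relative error)² to (δP/P)²:
  (1·δF/F)² = (1×0.0776)² = 0.00603;  (-1·δA/A)² = (-1×0.0953)² = 0.00909
δP/P = √(0.0151) = 0.123
P = 9616 Pa, so δP = 0.123 × 9616 = 1180 Pa.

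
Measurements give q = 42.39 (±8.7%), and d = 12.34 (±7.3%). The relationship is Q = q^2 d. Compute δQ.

Products/powers → add relative errors in quadrature, weighted by exponent:
  (2·δq/q)² = (2×0.0870)² = 0.0303;  (1·δd/d)² = (1×0.0730)² = 0.00533
δQ/Q = √(0.0356) = 0.189
Q = 22170, so δQ = 0.189 × 22170 = 4180.

4180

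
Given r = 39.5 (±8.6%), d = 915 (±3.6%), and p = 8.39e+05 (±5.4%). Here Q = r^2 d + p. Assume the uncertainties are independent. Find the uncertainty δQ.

2.55e+05

Let w = r^2·d = 1.43e+06. δw/w = √((2·δr/r)² + (1·δd/d)²) = √(0.0296 + 0.00130) = 0.176, so δw = 2.51e+05.
Q = w + p: δQ = √(δw² + δp²) = √(6.29e+10 + 2.05e+09) = 2.55e+05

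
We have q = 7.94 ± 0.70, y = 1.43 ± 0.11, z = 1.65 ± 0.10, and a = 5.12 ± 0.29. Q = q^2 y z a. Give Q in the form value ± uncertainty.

762 ± 160

Relative error in a monomial: (δQ/Q)² = Σ (nᵢ · δxᵢ/xᵢ)².
  (2·δq/q)² = (2×0.0882)² = 0.0311;  (1·δy/y)² = (1×0.0769)² = 0.00592;  (1·δz/z)² = (1×0.0606)² = 0.00367;  (1·δa/a)² = (1×0.0566)² = 0.00321
δQ/Q = √(0.0439) = 0.209
Q = 762, so δQ = 0.209 × 762 = 160.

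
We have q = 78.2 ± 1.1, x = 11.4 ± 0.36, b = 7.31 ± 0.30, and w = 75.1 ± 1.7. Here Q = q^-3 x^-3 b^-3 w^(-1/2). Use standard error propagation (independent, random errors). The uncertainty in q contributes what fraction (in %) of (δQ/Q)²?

(δQ/Q)² = (-3·δq/q)² + (-3·δx/x)² + (-3·δb/b)² + (−½·δw/w)²
  q term: (-3×0.0141)² = 0.00178
  x term: (-3×0.0316)² = 0.00898
  b term: (-3×0.0410)² = 0.0152
  w term: (-0.5×0.0226)² = 0.000128
Total = 0.0260. Share from q = 0.00178/0.0260 = 0.0684.

6.84%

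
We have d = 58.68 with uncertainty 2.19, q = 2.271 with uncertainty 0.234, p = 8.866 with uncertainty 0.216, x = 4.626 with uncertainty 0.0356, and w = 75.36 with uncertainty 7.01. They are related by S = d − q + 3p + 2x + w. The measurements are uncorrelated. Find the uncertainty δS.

7.38

Sums and differences: (δS)² = Σ (cᵢ δxᵢ)².
  (δd)² = 4.80;  (δq)² = 0.0548;  (3·δp)² = 0.420;  (2·δx)² = 0.00507;  (δw)² = 49.1
δS = √(54.4) = 7.38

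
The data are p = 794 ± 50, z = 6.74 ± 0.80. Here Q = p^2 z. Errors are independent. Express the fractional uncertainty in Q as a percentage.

Since Q is a product/quotient, work with relative uncertainties:
  (2·δp/p)² = (2×0.0630)² = 0.0159;  (1·δz/z)² = (1×0.119)² = 0.0141
δQ/Q = √(0.0300) = 0.173

17.3%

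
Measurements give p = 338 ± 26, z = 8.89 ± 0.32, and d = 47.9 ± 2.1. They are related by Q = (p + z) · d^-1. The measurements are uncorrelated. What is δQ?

Let u = p + z = 347. δu = √(δp² + δz²) = √(676 + 0.102) = 26.0, so δu/u = 0.0750.
Q is then a monomial in u, d:
δQ/Q = √((δu/u)² + (-1·δd/d)²) = √(0.00562 + 0.00192) = 0.0868
Q = 7.24, so δQ = 0.0868 × 7.24 = 0.629.

0.629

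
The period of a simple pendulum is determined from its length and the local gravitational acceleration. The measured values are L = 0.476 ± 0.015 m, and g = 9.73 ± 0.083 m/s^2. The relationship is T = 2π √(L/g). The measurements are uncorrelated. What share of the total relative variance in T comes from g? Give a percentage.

6.83%

(δT/T)² = (½·δL/L)² + (−½·δg/g)²
  L term: (0.5×0.0315)² = 0.000248
  g term: (-0.5×0.00853)² = 1.82e-05
Total = 0.000266. Share from g = 1.82e-05/0.000266 = 0.0683.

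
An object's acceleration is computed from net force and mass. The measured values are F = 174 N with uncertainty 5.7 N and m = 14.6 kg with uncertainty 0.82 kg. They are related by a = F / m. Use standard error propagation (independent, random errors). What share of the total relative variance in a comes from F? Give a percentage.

(δa/a)² = (1·δF/F)² + (-1·δm/m)²
  F term: (1×0.0328)² = 0.00107
  m term: (-1×0.0562)² = 0.00315
Total = 0.00423. Share from F = 0.00107/0.00423 = 0.254.

25.4%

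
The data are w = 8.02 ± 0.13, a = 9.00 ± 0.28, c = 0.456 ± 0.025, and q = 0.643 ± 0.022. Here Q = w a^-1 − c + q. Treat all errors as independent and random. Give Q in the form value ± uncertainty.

Let p = w·a^-1 = 0.891. δp/p = √((1·δw/w)² + (-1·δa/a)²) = √(0.000263 + 0.000968) = 0.0351, so δp = 0.0313.
Q = p − c + q: δQ = √(δp² + δc² + δq²) = √(0.000977 + 0.000625 + 0.000484) = 0.0457
Q = 1.08.

1.08 ± 0.0457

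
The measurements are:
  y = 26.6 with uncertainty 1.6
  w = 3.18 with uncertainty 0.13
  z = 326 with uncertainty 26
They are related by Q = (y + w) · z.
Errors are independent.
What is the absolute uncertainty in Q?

935

Let u = y + w = 29.8. δu = √(δy² + δw²) = √(2.56 + 0.0169) = 1.61, so δu/u = 0.0539.
Q is then a monomial in u, z:
δQ/Q = √((δu/u)² + (1·δz/z)²) = √(0.00291 + 0.00636) = 0.0963
Q = 9710, so δQ = 0.0963 × 9710 = 935.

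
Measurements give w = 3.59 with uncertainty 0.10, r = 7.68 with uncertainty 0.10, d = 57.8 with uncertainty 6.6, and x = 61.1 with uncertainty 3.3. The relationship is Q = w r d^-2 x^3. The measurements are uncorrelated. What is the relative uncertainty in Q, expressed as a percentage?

28.2%

Since Q is a product/quotient, work with relative uncertainties:
  (1·δw/w)² = (1×0.0279)² = 0.000776;  (1·δr/r)² = (1×0.0130)² = 0.000170;  (-2·δd/d)² = (-2×0.114)² = 0.0522;  (3·δx/x)² = (3×0.0540)² = 0.0263
δQ/Q = √(0.0794) = 0.282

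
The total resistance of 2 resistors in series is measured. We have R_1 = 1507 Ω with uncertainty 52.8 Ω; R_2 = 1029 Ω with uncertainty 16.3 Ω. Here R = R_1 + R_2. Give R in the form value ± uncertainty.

2536 ± 55.3 Ω

Sums and differences: (δR)² = Σ (cᵢ δxᵢ)².
  (δR_1)² = 2790;  (δR_2)² = 266
δR = √(3050) = 55.3 Ω
R = 2536 Ω.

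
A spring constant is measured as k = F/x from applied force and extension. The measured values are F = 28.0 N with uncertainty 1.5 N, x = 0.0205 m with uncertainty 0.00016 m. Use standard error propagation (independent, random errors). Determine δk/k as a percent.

5.41%

Products/powers → add relative errors in quadrature, weighted by exponent:
  (1·δF/F)² = (1×0.0536)² = 0.00287;  (-1·δx/x)² = (-1×0.00780)² = 6.09e-05
δk/k = √(0.00293) = 0.0541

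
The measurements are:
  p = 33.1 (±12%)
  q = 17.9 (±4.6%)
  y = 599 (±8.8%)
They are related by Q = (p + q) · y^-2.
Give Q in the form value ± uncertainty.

(1.42 ± 0.275) × 10^-4

Let u = p + q = 51.0. δu = √(δp² + δq²) = √(15.8 + 0.678) = 4.06, so δu/u = 0.0795.
Q is then a monomial in u, y:
δQ/Q = √((δu/u)² + (-2·δy/y)²) = √(0.00633 + 0.0310) = 0.193
Q = 0.000142, so δQ = 0.193 × 0.000142 = 2.75e-05.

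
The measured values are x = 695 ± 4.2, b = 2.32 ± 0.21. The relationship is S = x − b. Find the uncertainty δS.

4.21

Sums and differences: (δS)² = Σ (cᵢ δxᵢ)².
  (δx)² = 17.6;  (δb)² = 0.0441
δS = √(17.7) = 4.21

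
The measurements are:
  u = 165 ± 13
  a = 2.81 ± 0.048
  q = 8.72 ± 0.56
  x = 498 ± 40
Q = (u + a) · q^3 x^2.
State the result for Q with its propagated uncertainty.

Let w = u + a = 168. δw = √(δu² + δa²) = √(169 + 0.00230) = 13.0, so δw/w = 0.0775.
Q is then a monomial in w, q, x:
δQ/Q = √((δw/w)² + (3·δq/q)² + (2·δx/x)²) = √(0.00600 + 0.0371 + 0.0258) = 0.263
Q = 2.76e+10, so δQ = 0.263 × 2.76e+10 = 7.24e+09.

(2.76 ± 0.724) × 10^10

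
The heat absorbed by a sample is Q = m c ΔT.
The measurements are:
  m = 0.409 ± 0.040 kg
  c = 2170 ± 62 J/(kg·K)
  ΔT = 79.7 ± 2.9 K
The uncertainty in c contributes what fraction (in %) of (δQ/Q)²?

6.97%

(δQ/Q)² = (1·δm/m)² + (1·δc/c)² + (1·δΔT/ΔT)²
  m term: (1×0.0978)² = 0.00956
  c term: (1×0.0286)² = 0.000816
  ΔT term: (1×0.0364)² = 0.00132
Total = 0.0117. Share from c = 0.000816/0.0117 = 0.0697.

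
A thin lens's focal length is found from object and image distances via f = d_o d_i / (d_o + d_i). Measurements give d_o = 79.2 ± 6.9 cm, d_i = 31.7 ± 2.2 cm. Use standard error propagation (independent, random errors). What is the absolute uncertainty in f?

∂f/∂d_o = (d_i/(d_o+d_i))² = 0.0817;  ∂f/∂d_i = (d_o/(d_o+d_i))² = 0.510
δf = √((∂f/∂d_o · δd_o)² + (∂f/∂d_i · δd_i)²) = √(0.318 + 1.26) = 1.26 cm

1.26 cm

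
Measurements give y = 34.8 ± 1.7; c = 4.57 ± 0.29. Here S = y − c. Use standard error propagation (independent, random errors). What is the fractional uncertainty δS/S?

For a sum/difference, combine absolute errors in quadrature:
  (δy)² = 2.89;  (δc)² = 0.0841
δS = √(2.97) = 1.72
S = 30.2, so δS/S = 1.72/30.2 = 0.0570.

0.0570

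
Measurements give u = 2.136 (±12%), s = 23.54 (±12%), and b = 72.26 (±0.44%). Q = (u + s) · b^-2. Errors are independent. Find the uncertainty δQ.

0.000545

Let w = u + s = 25.68. δw = √(δu² + δs²) = √(0.0657 + 7.98) = 2.84, so δw/w = 0.110.
Q is then a monomial in w, b:
δQ/Q = √((δw/w)² + (-2·δb/b)²) = √(0.0122 + 7.74e-05) = 0.111
Q = 0.004917, so δQ = 0.111 × 0.004917 = 0.000545.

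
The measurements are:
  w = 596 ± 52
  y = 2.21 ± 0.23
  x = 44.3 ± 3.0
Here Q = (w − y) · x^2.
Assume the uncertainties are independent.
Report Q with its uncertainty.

Let u = w − y = 594. δu = √(δw² + δy²) = √(2700 + 0.0529) = 52.0, so δu/u = 0.0876.
Q is then a monomial in u, x:
δQ/Q = √((δu/u)² + (2·δx/x)²) = √(0.00767 + 0.0183) = 0.161
Q = 1.17e+06, so δQ = 0.161 × 1.17e+06 = 1.88e+05.

(1.17 ± 0.188) × 10^6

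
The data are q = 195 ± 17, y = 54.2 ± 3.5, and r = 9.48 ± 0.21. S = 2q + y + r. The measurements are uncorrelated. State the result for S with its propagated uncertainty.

454 ± 34.2

Sums and differences: (δS)² = Σ (cᵢ δxᵢ)².
  (2·δq)² = 1160;  (δy)² = 12.2;  (δr)² = 0.0441
δS = √(1170) = 34.2
S = 454.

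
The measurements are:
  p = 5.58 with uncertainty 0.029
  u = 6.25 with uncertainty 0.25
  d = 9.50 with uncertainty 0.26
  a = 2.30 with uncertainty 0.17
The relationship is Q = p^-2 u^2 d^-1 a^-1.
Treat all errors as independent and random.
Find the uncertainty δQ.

0.00648

Since Q is a product/quotient, work with relative uncertainties:
  (-2·δp/p)² = (-2×0.00520)² = 0.000108;  (2·δu/u)² = (2×0.0400)² = 0.00640;  (-1·δd/d)² = (-1×0.0274)² = 0.000749;  (-1·δa/a)² = (-1×0.0739)² = 0.00546
δQ/Q = √(0.0127) = 0.113
Q = 0.0574, so δQ = 0.113 × 0.0574 = 0.00648.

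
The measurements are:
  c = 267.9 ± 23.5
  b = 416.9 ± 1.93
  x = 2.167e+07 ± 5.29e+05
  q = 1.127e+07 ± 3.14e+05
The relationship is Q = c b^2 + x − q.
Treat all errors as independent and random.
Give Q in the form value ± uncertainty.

(5.696 ± 0.415) × 10^7

Let p = c·b^2 = 4.656e+07. δp/p = √((1·δc/c)² + (2·δb/b)²) = √(0.00769 + 8.57e-05) = 0.0882, so δp = 4.11e+06.
Q = p + x − q: δQ = √(δp² + δx² + δq²) = √(1.69e+13 + 2.8e+11 + 9.86e+10) = 4.15e+06
Q = 5.696e+07.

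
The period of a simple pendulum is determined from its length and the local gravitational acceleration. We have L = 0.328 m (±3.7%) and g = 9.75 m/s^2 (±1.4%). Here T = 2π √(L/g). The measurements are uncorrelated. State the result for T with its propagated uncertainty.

1.15 ± 0.0228 s

Each factor contributes (exponent × relative error)² to (δT/T)²:
  (½·δL/L)² = (0.5×0.0370)² = 0.000342;  (−½·δg/g)² = (-0.5×0.0140)² = 4.9e-05
δT/T = √(0.000391) = 0.0198
T = 1.15 s, so δT = 0.0198 × 1.15 = 0.0228 s.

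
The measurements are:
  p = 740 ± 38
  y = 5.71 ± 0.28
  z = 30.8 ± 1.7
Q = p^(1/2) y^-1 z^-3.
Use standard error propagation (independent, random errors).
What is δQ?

Q is a product of powers, so relative uncertainties combine in quadrature:
  (½·δp/p)² = (0.5×0.0514)² = 0.000659;  (-1·δy/y)² = (-1×0.0490)² = 0.00240;  (-3·δz/z)² = (-3×0.0552)² = 0.0274
δQ/Q = √(0.0305) = 0.175
Q = 0.000163, so δQ = 0.175 × 0.000163 = 2.85e-05.

2.85e-05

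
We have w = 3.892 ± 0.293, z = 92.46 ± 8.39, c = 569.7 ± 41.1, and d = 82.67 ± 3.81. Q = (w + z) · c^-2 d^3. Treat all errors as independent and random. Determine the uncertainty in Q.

36.6

Let u = w + z = 96.35. δu = √(δw² + δz²) = √(0.0858 + 70.4) = 8.40, so δu/u = 0.0871.
Q is then a monomial in u, c, d:
δQ/Q = √((δu/u)² + (-2·δc/c)² + (3·δd/d)²) = √(0.00759 + 0.0208 + 0.0191) = 0.218
Q = 167.7, so δQ = 0.218 × 167.7 = 36.6.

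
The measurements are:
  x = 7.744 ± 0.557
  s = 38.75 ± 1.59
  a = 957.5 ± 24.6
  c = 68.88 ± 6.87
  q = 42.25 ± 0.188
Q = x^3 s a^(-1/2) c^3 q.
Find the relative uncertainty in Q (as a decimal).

Q is a product of powers, so relative uncertainties combine in quadrature:
  (3·δx/x)² = (3×0.0719)² = 0.0466;  (1·δs/s)² = (1×0.0410)² = 0.00168;  (−½·δa/a)² = (-0.5×0.0257)² = 0.000165;  (3·δc/c)² = (3×0.0997)² = 0.0895;  (1·δq/q)² = (1×0.00445)² = 1.98e-05
δQ/Q = √(0.138) = 0.371

0.371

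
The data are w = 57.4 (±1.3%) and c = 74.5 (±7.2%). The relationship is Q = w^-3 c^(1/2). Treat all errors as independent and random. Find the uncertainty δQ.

2.42e-06

Q is a product of powers, so relative uncertainties combine in quadrature:
  (-3·δw/w)² = (-3×0.0130)² = 0.00152;  (½·δc/c)² = (0.5×0.0720)² = 0.00130
δQ/Q = √(0.00282) = 0.0531
Q = 4.56e-05, so δQ = 0.0531 × 4.56e-05 = 2.42e-06.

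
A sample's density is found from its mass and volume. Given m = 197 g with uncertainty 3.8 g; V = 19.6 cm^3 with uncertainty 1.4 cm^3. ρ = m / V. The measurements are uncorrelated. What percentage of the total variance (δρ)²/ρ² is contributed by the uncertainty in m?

6.80%

(δρ/ρ)² = (1·δm/m)² + (-1·δV/V)²
  m term: (1×0.0193)² = 0.000372
  V term: (-1×0.0714)² = 0.00510
Total = 0.00547. Share from m = 0.000372/0.00547 = 0.0680.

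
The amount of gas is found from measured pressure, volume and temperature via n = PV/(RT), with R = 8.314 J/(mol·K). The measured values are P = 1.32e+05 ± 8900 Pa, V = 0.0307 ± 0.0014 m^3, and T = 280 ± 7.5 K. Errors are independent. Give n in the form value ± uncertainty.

1.74 ± 0.149 mol

Since n is a product/quotient, work with relative uncertainties:
  (1·δP/P)² = (1×0.0674)² = 0.00455;  (1·δV/V)² = (1×0.0456)² = 0.00208;  (-1·δT/T)² = (-1×0.0268)² = 0.000717
δn/n = √(0.00734) = 0.0857
n = 1.74 mol, so δn = 0.0857 × 1.74 = 0.149 mol.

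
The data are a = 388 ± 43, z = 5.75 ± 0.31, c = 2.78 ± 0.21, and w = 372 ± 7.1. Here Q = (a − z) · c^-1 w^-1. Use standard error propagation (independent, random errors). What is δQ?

Let u = a − z = 382. δu = √(δa² + δz²) = √(1850 + 0.0961) = 43.0, so δu/u = 0.112.
Q is then a monomial in u, c, w:
δQ/Q = √((δu/u)² + (-1·δc/c)² + (-1·δw/w)²) = √(0.0127 + 0.00571 + 0.000364) = 0.137
Q = 0.370, so δQ = 0.137 × 0.370 = 0.0506.

0.0506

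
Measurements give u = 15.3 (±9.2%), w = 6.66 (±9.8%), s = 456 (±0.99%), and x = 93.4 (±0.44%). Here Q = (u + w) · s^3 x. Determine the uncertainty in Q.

1.49e+10

Let h = u + w = 22.0. δh = √(δu² + δw²) = √(1.98 + 0.426) = 1.55, so δh/h = 0.0707.
Q is then a monomial in h, s, x:
δQ/Q = √((δh/h)² + (3·δs/s)² + (1·δx/x)²) = √(0.00499 + 0.000882 + 1.94e-05) = 0.0768
Q = 1.94e+11, so δQ = 0.0768 × 1.94e+11 = 1.49e+10.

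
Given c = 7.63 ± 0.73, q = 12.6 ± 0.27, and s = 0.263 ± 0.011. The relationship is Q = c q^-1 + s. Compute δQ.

Let p = c·q^-1 = 0.606. δp/p = √((1·δc/c)² + (-1·δq/q)²) = √(0.00915 + 0.000459) = 0.0980, so δp = 0.0594.
Q = p + s: δQ = √(δp² + δs²) = √(0.00353 + 0.000121) = 0.0604

0.0604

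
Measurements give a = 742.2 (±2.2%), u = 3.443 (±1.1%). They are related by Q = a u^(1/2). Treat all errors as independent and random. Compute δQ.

31.2

Each factor contributes (exponent × relative error)² to (δQ/Q)²:
  (1·δa/a)² = (1×0.0220)² = 0.000484;  (½·δu/u)² = (0.5×0.0110)² = 3.03e-05
δQ/Q = √(0.000514) = 0.0227
Q = 1377, so δQ = 0.0227 × 1377 = 31.2.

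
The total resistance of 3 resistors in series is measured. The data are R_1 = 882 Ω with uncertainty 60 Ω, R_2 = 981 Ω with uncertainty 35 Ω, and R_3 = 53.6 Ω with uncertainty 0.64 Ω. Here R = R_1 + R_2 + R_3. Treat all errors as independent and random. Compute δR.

For a sum/difference, combine absolute errors in quadrature:
  (δR_1)² = 3600;  (δR_2)² = 1220;  (δR_3)² = 0.410
δR = √(4830) = 69.5 Ω

69.5 Ω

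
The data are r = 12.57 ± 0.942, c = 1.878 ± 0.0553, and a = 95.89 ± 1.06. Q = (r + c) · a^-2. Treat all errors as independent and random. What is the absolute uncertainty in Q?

0.000108

Let u = r + c = 14.45. δu = √(δr² + δc²) = √(0.887 + 0.00306) = 0.944, so δu/u = 0.0653.
Q is then a monomial in u, a:
δQ/Q = √((δu/u)² + (-2·δa/a)²) = √(0.00427 + 0.000489) = 0.0690
Q = 0.001571, so δQ = 0.0690 × 0.001571 = 0.000108.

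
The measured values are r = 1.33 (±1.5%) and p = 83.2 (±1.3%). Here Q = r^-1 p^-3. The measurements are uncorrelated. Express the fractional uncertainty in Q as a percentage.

Q is a product of powers, so relative uncertainties combine in quadrature:
  (-1·δr/r)² = (-1×0.0150)² = 0.000225;  (-3·δp/p)² = (-3×0.0130)² = 0.00152
δQ/Q = √(0.00175) = 0.0418

4.18%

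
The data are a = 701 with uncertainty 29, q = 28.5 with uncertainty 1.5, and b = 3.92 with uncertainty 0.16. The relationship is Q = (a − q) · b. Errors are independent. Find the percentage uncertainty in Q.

Let u = a − q = 672. δu = √(δa² + δq²) = √(841 + 2.25) = 29.0, so δu/u = 0.0432.
Q is then a monomial in u, b:
δQ/Q = √((δu/u)² + (1·δb/b)²) = √(0.00186 + 0.00167) = 0.0594

5.94%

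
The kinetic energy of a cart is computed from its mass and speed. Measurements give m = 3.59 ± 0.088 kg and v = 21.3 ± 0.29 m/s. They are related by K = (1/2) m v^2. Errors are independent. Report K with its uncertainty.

For a monomial K ∝ m, v^2, fractional errors add in quadrature:
  (1·δm/m)² = (1×0.0245)² = 0.000601;  (2·δv/v)² = (2×0.0136)² = 0.000741
δK/K = √(0.00134) = 0.0366
K = 814 J, so δK = 0.0366 × 814 = 29.8 J.

814 ± 29.8 J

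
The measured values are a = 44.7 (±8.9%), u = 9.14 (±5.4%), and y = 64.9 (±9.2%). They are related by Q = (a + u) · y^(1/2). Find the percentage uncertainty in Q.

Let w = a + u = 53.8. δw = √(δa² + δu²) = √(15.8 + 0.244) = 4.01, so δw/w = 0.0745.
Q is then a monomial in w, y:
δQ/Q = √((δw/w)² + (½·δy/y)²) = √(0.00554 + 0.00212) = 0.0875

8.75%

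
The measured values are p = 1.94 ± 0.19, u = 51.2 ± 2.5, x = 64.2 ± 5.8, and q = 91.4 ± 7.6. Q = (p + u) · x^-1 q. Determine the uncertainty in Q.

Let w = p + u = 53.1. δw = √(δp² + δu²) = √(0.0361 + 6.25) = 2.51, so δw/w = 0.0472.
Q is then a monomial in w, x, q:
δQ/Q = √((δw/w)² + (-1·δx/x)² + (1·δq/q)²) = √(0.00223 + 0.00816 + 0.00691) = 0.132
Q = 75.7, so δQ = 0.132 × 75.7 = 9.95.

9.95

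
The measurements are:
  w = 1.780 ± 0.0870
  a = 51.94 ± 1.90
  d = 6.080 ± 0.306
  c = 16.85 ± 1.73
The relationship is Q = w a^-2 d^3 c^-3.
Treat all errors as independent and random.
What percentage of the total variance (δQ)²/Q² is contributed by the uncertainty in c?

75.6%

(δQ/Q)² = (1·δw/w)² + (-2·δa/a)² + (3·δd/d)² + (-3·δc/c)²
  w term: (1×0.0489)² = 0.00239
  a term: (-2×0.0366)² = 0.00535
  d term: (3×0.0503)² = 0.0228
  c term: (-3×0.103)² = 0.0949
Total = 0.125. Share from c = 0.0949/0.125 = 0.756.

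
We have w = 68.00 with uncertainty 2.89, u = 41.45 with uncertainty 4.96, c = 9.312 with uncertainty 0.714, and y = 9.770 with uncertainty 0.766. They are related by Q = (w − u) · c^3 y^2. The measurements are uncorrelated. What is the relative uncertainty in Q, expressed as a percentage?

Let h = w − u = 26.55. δh = √(δw² + δu²) = √(8.35 + 24.6) = 5.74, so δh/h = 0.216.
Q is then a monomial in h, c, y:
δQ/Q = √((δh/h)² + (3·δc/c)² + (2·δy/y)²) = √(0.0467 + 0.0529 + 0.0246) = 0.352

35.2%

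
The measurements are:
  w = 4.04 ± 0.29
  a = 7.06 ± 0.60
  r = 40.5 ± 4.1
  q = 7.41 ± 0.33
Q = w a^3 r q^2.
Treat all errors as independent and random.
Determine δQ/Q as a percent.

Each factor contributes (exponent × relative error)² to (δQ/Q)²:
  (1·δw/w)² = (1×0.0718)² = 0.00515;  (3·δa/a)² = (3×0.0850)² = 0.0650;  (1·δr/r)² = (1×0.101)² = 0.0102;  (2·δq/q)² = (2×0.0445)² = 0.00793
δQ/Q = √(0.0883) = 0.297

29.7%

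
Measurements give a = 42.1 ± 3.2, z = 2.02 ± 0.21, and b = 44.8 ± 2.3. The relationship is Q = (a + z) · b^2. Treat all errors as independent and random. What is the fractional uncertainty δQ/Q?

0.126

Let u = a + z = 44.1. δu = √(δa² + δz²) = √(10.2 + 0.0441) = 3.21, so δu/u = 0.0727.
Q is then a monomial in u, b:
δQ/Q = √((δu/u)² + (2·δb/b)²) = √(0.00528 + 0.0105) = 0.126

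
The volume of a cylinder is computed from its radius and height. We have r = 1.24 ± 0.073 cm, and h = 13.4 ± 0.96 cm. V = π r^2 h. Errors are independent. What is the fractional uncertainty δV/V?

V is a product of powers, so relative uncertainties combine in quadrature:
  (2·δr/r)² = (2×0.0589)² = 0.0139;  (1·δh/h)² = (1×0.0716)² = 0.00513
δV/V = √(0.0190) = 0.138

0.138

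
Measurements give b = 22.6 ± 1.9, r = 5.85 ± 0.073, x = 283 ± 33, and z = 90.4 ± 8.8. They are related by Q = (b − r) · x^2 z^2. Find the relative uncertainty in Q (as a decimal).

0.324

Let u = b − r = 16.8. δu = √(δb² + δr²) = √(3.61 + 0.00533) = 1.90, so δu/u = 0.114.
Q is then a monomial in u, x, z:
δQ/Q = √((δu/u)² + (2·δx/x)² + (2·δz/z)²) = √(0.0129 + 0.0544 + 0.0379) = 0.324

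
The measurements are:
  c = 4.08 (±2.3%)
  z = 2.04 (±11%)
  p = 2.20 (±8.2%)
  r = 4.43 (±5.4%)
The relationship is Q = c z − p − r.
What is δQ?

Let w = c·z = 8.32. δw/w = √((1·δc/c)² + (1·δz/z)²) = √(0.000529 + 0.0121) = 0.112, so δw = 0.935.
Q = w − p − r: δQ = √(δw² + δp² + δr²) = √(0.875 + 0.0325 + 0.0572) = 0.982

0.982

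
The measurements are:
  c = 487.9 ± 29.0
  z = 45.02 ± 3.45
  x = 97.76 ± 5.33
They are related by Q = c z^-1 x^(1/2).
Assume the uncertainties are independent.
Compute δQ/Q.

0.101

Relative error in a monomial: (δQ/Q)² = Σ (nᵢ · δxᵢ/xᵢ)².
  (1·δc/c)² = (1×0.0594)² = 0.00353;  (-1·δz/z)² = (-1×0.0766)² = 0.00587;  (½·δx/x)² = (0.5×0.0545)² = 0.000743
δQ/Q = √(0.0101) = 0.101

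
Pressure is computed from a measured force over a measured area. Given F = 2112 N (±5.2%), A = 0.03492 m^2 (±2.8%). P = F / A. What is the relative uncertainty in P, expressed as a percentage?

For a monomial P ∝ F, A^-1, fractional errors add in quadrature:
  (1·δF/F)² = (1×0.0520)² = 0.00270;  (-1·δA/A)² = (-1×0.0280)² = 0.000784
δP/P = √(0.00349) = 0.0591

5.91%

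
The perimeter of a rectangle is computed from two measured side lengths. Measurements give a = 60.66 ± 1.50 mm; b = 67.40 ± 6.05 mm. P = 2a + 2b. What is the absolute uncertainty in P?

12.5 mm

Each term contributes (cᵢ δxᵢ)² to (δP)²:
  (2·δa)² = 9.00;  (2·δb)² = 146
δP = √(155) = 12.5 mm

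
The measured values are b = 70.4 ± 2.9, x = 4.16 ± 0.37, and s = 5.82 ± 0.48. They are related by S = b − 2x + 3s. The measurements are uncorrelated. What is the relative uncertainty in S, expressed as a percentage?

4.18%

Each term contributes (cᵢ δxᵢ)² to (δS)²:
  (δb)² = 8.41;  (2·δx)² = 0.548;  (3·δs)² = 2.07
δS = √(11.0) = 3.32
S = 79.5, so δS/S = 3.32/79.5 = 0.0418.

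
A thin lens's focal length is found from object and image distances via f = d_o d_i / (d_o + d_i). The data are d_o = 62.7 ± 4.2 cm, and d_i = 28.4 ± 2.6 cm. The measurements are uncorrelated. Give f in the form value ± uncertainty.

∂f/∂d_o = (d_i/(d_o+d_i))² = 0.0972;  ∂f/∂d_i = (d_o/(d_o+d_i))² = 0.474
δf = √((∂f/∂d_o · δd_o)² + (∂f/∂d_i · δd_i)²) = √(0.167 + 1.52) = 1.30 cm
f = 19.5 cm.

19.5 ± 1.30 cm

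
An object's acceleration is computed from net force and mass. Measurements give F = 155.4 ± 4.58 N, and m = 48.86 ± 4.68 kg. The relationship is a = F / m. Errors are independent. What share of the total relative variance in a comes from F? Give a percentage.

8.65%

(δa/a)² = (1·δF/F)² + (-1·δm/m)²
  F term: (1×0.0295)² = 0.000869
  m term: (-1×0.0958)² = 0.00917
Total = 0.0100. Share from F = 0.000869/0.0100 = 0.0865.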